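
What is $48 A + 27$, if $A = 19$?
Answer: $939$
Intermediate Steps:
$48 A + 27 = 48 \cdot 19 + 27 = 912 + 27 = 939$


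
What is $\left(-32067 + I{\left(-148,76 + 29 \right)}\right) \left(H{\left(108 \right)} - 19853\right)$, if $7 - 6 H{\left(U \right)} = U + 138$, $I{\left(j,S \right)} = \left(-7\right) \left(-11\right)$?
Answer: $\frac{1909115215}{3} \approx 6.3637 \cdot 10^{8}$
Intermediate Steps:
$I{\left(j,S \right)} = 77$
$H{\left(U \right)} = - \frac{131}{6} - \frac{U}{6}$ ($H{\left(U \right)} = \frac{7}{6} - \frac{U + 138}{6} = \frac{7}{6} - \frac{138 + U}{6} = \frac{7}{6} - \left(23 + \frac{U}{6}\right) = - \frac{131}{6} - \frac{U}{6}$)
$\left(-32067 + I{\left(-148,76 + 29 \right)}\right) \left(H{\left(108 \right)} - 19853\right) = \left(-32067 + 77\right) \left(\left(- \frac{131}{6} - 18\right) - 19853\right) = - 31990 \left(\left(- \frac{131}{6} - 18\right) - 19853\right) = - 31990 \left(- \frac{239}{6} - 19853\right) = \left(-31990\right) \left(- \frac{119357}{6}\right) = \frac{1909115215}{3}$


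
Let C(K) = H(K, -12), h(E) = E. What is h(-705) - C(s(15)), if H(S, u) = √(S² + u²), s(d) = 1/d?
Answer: -705 - √32401/15 ≈ -717.00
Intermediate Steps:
C(K) = √(144 + K²) (C(K) = √(K² + (-12)²) = √(K² + 144) = √(144 + K²))
h(-705) - C(s(15)) = -705 - √(144 + (1/15)²) = -705 - √(144 + 1/225) = -705 - √(32401/225) = -705 - √32401/15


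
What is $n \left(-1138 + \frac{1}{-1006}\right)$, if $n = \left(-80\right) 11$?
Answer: $\frac{503724760}{503} \approx 1.0014 \cdot 10^{6}$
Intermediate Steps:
$n = -880$
$n \left(-1138 + \frac{1}{-1006}\right) = - 880 \left(-1138 + \frac{1}{-1006}\right) = - 880 \left(-1138 - \frac{1}{1006}\right) = \left(-880\right) \left(- \frac{1144829}{1006}\right) = \frac{503724760}{503}$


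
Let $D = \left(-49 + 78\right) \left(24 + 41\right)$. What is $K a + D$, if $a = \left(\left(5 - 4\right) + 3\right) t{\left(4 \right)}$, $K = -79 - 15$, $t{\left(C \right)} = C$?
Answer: $381$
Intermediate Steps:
$K = -94$
$a = 16$ ($a = \left(\left(5 - 4\right) + 3\right) 4 = \left(1 + 3\right) 4 = 4 \cdot 4 = 16$)
$D = 1885$ ($D = 29 \cdot 65 = 1885$)
$K a + D = \left(-94\right) 16 + 1885 = -1504 + 1885 = 381$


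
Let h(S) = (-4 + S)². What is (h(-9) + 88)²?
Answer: 66049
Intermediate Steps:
(h(-9) + 88)² = ((-4 - 9)² + 88)² = ((-13)² + 88)² = (169 + 88)² = 257² = 66049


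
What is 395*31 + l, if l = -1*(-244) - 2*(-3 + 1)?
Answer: 12493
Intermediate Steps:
l = 248 (l = 244 - 2*(-2) = 244 + 4 = 248)
395*31 + l = 395*31 + 248 = 12245 + 248 = 12493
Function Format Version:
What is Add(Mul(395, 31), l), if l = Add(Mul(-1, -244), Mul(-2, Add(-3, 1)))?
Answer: 12493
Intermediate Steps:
l = 248 (l = Add(244, Mul(-2, -2)) = Add(244, 4) = 248)
Add(Mul(395, 31), l) = Add(Mul(395, 31), 248) = Add(12245, 248) = 12493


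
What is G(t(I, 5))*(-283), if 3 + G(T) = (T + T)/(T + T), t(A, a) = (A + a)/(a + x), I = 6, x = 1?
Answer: 566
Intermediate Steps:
t(A, a) = (A + a)/(1 + a) (t(A, a) = (A + a)/(a + 1) = (A + a)/(1 + a))
G(T) = -2 (G(T) = -3 + (T + T)/(T + T) = -3 + (2*T)/((2*T)) = -3 + (2*T)*(1/(2*T)) = -3 + 1 = -2)
G(t(I, 5))*(-283) = -2*(-283) = 566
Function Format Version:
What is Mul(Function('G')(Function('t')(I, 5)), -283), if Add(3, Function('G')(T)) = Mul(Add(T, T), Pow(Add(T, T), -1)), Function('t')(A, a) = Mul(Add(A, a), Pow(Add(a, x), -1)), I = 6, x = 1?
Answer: 566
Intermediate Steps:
Function('t')(A, a) = Mul(Pow(Add(1, a), -1), Add(A, a)) (Function('t')(A, a) = Mul(Add(A, a), Pow(Add(a, 1), -1)) = Mul(Add(A, a), Pow(Add(1, a), -1)) = Mul(Pow(Add(1, a), -1), Add(A, a)))
Function('G')(T) = -2 (Function('G')(T) = Add(-3, Mul(Add(T, T), Pow(Add(T, T), -1))) = Add(-3, Mul(Mul(2, T), Pow(Mul(2, T), -1))) = Add(-3, Mul(Mul(2, T), Mul(Rational(1, 2), Pow(T, -1)))) = Add(-3, 1) = -2)
Mul(Function('G')(Function('t')(I, 5)), -283) = Mul(-2, -283) = 566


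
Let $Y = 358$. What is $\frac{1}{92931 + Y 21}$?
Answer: $\frac{1}{100449} \approx 9.9553 \cdot 10^{-6}$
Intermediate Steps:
$\frac{1}{92931 + Y 21} = \frac{1}{92931 + 358 \cdot 21} = \frac{1}{92931 + 7518} = \frac{1}{100449}$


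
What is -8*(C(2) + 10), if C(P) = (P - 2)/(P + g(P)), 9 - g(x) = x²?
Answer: -80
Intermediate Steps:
g(x) = 9 - x²
C(P) = (-2 + P)/(9 + P - P²) (C(P) = (P - 2)/(P + (9 - P²)) = (-2 + P)/(9 + P - P²))
-8*(C(2) + 10) = -8*((-2 + 2)/(9 + 2 - 1*2²) + 10) = -8*(0/(9 + 2 - 1*4) + 10) = -8*(0/(9 + 2 - 4) + 10) = -8*(0/7 + 10) = -8*((⅐)*0 + 10) = -8*(0 + 10) = -8*10 = -80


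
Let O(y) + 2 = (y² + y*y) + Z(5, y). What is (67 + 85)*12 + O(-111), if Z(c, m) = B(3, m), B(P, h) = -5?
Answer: 26459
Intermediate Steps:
Z(c, m) = -5
O(y) = -7 + 2*y² (O(y) = -2 + ((y² + y*y) - 5) = -2 + ((y² + y²) - 5) = -2 + (2*y² - 5) = -2 + (-5 + 2*y²) = -7 + 2*y²)
(67 + 85)*12 + O(-111) = (67 + 85)*12 + (-7 + 2*(-111)²) = 152*12 + (-7 + 2*12321) = 1824 + (-7 + 24642) = 1824 + 24635 = 26459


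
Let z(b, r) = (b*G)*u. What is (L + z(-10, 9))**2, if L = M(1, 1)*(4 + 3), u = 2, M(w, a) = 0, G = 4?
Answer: 6400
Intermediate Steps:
L = 0 (L = 0*(4 + 3) = 0*7 = 0)
z(b, r) = 8*b (z(b, r) = (b*4)*2 = (4*b)*2 = 8*b)
(L + z(-10, 9))**2 = (0 + 8*(-10))**2 = (0 - 80)**2 = (-80)**2 = 6400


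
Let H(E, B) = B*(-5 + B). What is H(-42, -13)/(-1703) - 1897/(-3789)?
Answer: 180305/496359 ≈ 0.36326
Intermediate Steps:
H(-42, -13)/(-1703) - 1897/(-3789) = -13*(-5 - 13)/(-1703) - 1897/(-3789) = -13*(-18)*(-1/1703) - 1897*(-1/3789) = 234*(-1/1703) + 1897/3789 = -18/131 + 1897/3789 = 180305/496359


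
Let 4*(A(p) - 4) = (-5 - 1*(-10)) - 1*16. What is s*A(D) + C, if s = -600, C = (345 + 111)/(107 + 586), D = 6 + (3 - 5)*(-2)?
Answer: -173098/231 ≈ -749.34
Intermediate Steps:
D = 10 (D = 6 - 2*(-2) = 6 + 4 = 10)
A(p) = 5/4 (A(p) = 4 + ((-5 - 1*(-10)) - 1*16)/4 = 4 + ((-5 + 10) - 16)/4 = 4 + (5 - 16)/4 = 4 + (1/4)*(-11) = 4 - 11/4 = 5/4)
C = 152/231 (C = 456/693 = 456*(1/693) = 152/231 ≈ 0.65801)
s*A(D) + C = -600*5/4 + 152/231 = -750 + 152/231 = -173098/231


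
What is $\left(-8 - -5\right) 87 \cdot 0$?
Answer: $0$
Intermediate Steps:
$\left(-8 - -5\right) 87 \cdot 0 = \left(-8 + 5\right) 87 \cdot 0 = \left(-3\right) 87 \cdot 0 = \left(-261\right) 0 = 0$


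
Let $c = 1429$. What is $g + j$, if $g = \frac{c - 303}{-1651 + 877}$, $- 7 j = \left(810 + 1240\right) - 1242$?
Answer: $- \frac{316637}{2709} \approx -116.88$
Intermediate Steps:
$j = - \frac{808}{7}$ ($j = - \frac{\left(810 + 1240\right) - 1242}{7} = - \frac{2050 - 1242}{7} = \left(- \frac{1}{7}\right) 808 = - \frac{808}{7} \approx -115.43$)
$g = - \frac{563}{387}$ ($g = \frac{1429 - 303}{-1651 + 877} = \frac{1126}{-774} = 1126 \left(- \frac{1}{774}\right) = - \frac{563}{387} \approx -1.4548$)
$g + j = - \frac{563}{387} - \frac{808}{7} = - \frac{316637}{2709}$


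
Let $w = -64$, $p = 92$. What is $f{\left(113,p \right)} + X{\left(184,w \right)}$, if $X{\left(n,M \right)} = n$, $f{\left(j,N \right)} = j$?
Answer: $297$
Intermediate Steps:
$f{\left(113,p \right)} + X{\left(184,w \right)} = 113 + 184 = 297$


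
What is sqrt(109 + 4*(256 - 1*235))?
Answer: sqrt(193) ≈ 13.892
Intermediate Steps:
sqrt(109 + 4*(256 - 1*235)) = sqrt(109 + 4*(256 - 235)) = sqrt(109 + 4*21) = sqrt(109 + 84) = sqrt(193)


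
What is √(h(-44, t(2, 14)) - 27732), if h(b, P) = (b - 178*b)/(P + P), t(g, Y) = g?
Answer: 3*I*√2865 ≈ 160.58*I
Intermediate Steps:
h(b, P) = -177*b/(2*P) (h(b, P) = (-177*b)/((2*P)) = (-177*b)*(1/(2*P)) = -177*b/(2*P))
√(h(-44, t(2, 14)) - 27732) = √(-177/2*(-44)/2 - 27732) = √(-177/2*(-44)*½ - 27732) = √(1947 - 27732) = √(-25785) = 3*I*√2865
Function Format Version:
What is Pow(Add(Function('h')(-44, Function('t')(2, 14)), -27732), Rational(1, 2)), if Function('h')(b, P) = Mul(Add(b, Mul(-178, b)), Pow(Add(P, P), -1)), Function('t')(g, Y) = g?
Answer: Mul(3, I, Pow(2865, Rational(1, 2))) ≈ Mul(160.58, I)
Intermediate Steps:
Function('h')(b, P) = Mul(Rational(-177, 2), b, Pow(P, -1)) (Function('h')(b, P) = Mul(Mul(-177, b), Pow(Mul(2, P), -1)) = Mul(Mul(-177, b), Mul(Rational(1, 2), Pow(P, -1))) = Mul(Rational(-177, 2), b, Pow(P, -1)))
Pow(Add(Function('h')(-44, Function('t')(2, 14)), -27732), Rational(1, 2)) = Pow(Add(Mul(Rational(-177, 2), -44, Pow(2, -1)), -27732), Rational(1, 2)) = Pow(Add(Mul(Rational(-177, 2), -44, Rational(1, 2)), -27732), Rational(1, 2)) = Pow(Add(1947, -27732), Rational(1, 2)) = Pow(-25785, Rational(1, 2)) = Mul(3, I, Pow(2865, Rational(1, 2)))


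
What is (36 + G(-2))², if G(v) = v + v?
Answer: 1024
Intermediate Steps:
G(v) = 2*v
(36 + G(-2))² = (36 + 2*(-2))² = (36 - 4)² = 32² = 1024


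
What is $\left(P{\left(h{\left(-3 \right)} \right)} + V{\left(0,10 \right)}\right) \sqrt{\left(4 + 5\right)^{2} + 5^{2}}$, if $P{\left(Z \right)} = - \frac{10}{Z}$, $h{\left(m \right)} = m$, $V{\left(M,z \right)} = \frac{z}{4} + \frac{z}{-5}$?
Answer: $\frac{23 \sqrt{106}}{6} \approx 39.467$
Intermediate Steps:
$V{\left(M,z \right)} = \frac{z}{20}$ ($V{\left(M,z \right)} = z \frac{1}{4} + z \left(- \frac{1}{5}\right) = \frac{z}{4} - \frac{z}{5} = \frac{z}{20}$)
$\left(P{\left(h{\left(-3 \right)} \right)} + V{\left(0,10 \right)}\right) \sqrt{\left(4 + 5\right)^{2} + 5^{2}} = \left(- \frac{10}{-3} + \frac{1}{20} \cdot 10\right) \sqrt{\left(4 + 5\right)^{2} + 5^{2}} = \left(\left(-10\right) \left(- \frac{1}{3}\right) + \frac{1}{2}\right) \sqrt{9^{2} + 25} = \left(\frac{10}{3} + \frac{1}{2}\right) \sqrt{81 + 25} = \frac{23 \sqrt{106}}{6}$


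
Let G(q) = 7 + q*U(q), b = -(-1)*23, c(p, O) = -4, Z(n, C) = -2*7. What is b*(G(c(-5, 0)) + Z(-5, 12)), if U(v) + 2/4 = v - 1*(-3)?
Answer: -23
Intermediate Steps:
U(v) = 5/2 + v (U(v) = -1/2 + (v - 1*(-3)) = -1/2 + (v + 3) = -1/2 + (3 + v) = 5/2 + v)
Z(n, C) = -14
b = 23 (b = -1*(-23) = 23)
G(q) = 7 + q*(5/2 + q)
b*(G(c(-5, 0)) + Z(-5, 12)) = 23*((7 + (1/2)*(-4)*(5 + 2*(-4))) - 14) = 23*((7 + (1/2)*(-4)*(5 - 8)) - 14) = 23*((7 + (1/2)*(-4)*(-3)) - 14) = 23*((7 + 6) - 14) = 23*(13 - 14) = 23*(-1) = -23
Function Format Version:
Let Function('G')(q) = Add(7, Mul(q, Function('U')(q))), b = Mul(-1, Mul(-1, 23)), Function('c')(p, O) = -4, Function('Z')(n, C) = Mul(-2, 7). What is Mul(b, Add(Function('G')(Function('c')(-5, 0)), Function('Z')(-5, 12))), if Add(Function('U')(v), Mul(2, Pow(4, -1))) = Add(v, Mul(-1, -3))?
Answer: -23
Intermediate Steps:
Function('U')(v) = Add(Rational(5, 2), v) (Function('U')(v) = Add(Rational(-1, 2), Add(v, Mul(-1, -3))) = Add(Rational(-1, 2), Add(v, 3)) = Add(Rational(-1, 2), Add(3, v)) = Add(Rational(5, 2), v))
Function('Z')(n, C) = -14
b = 23 (b = Mul(-1, -23) = 23)
Function('G')(q) = Add(7, Mul(q, Add(Rational(5, 2), q)))
Mul(b, Add(Function('G')(Function('c')(-5, 0)), Function('Z')(-5, 12))) = Mul(23, Add(Add(7, Mul(Rational(1, 2), -4, Add(5, Mul(2, -4)))), -14)) = Mul(23, Add(Add(7, Mul(Rational(1, 2), -4, Add(5, -8))), -14)) = Mul(23, Add(Add(7, Mul(Rational(1, 2), -4, -3)), -14)) = Mul(23, Add(Add(7, 6), -14)) = Mul(23, Add(13, -14)) = Mul(23, -1) = -23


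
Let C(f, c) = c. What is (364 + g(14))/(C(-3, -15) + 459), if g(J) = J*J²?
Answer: 7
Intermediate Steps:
g(J) = J³
(364 + g(14))/(C(-3, -15) + 459) = (364 + 14³)/(-15 + 459) = (364 + 2744)/444 = 3108*(1/444) = 7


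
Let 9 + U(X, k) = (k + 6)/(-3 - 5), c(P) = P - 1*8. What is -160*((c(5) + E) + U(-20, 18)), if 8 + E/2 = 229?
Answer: -68320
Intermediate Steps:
E = 442 (E = -16 + 2*229 = -16 + 458 = 442)
c(P) = -8 + P (c(P) = P - 8 = -8 + P)
U(X, k) = -39/4 - k/8 (U(X, k) = -9 + (k + 6)/(-3 - 5) = -9 + (6 + k)/(-8) = -9 + (6 + k)*(-⅛) = -9 + (-¾ - k/8) = -39/4 - k/8)
-160*((c(5) + E) + U(-20, 18)) = -160*(((-8 + 5) + 442) + (-39/4 - ⅛*18)) = -160*((-3 + 442) + (-39/4 - 9/4)) = -160*(439 - 12) = -160*427 = -68320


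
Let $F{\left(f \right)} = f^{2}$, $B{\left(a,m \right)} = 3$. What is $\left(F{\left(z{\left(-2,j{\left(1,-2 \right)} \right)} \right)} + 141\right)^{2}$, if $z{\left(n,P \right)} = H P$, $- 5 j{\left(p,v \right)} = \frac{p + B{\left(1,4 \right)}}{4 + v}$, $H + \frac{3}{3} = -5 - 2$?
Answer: $\frac{14295961}{625} \approx 22874.0$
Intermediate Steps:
$H = -8$ ($H = -1 - 7 = -8$)
$j{\left(p,v \right)} = - \frac{3 + p}{5 \left(4 + v\right)}$ ($j{\left(p,v \right)} = - \frac{\left(p + 3\right) \frac{1}{4 + v}}{5} = - \frac{\left(3 + p\right) \frac{1}{4 + v}}{5} = - \frac{\frac{1}{4 + v} \left(3 + p\right)}{5} = - \frac{3 + p}{5 \left(4 + v\right)}$)
$z{\left(n,P \right)} = - 8 P$
$\left(F{\left(z{\left(-2,j{\left(1,-2 \right)} \right)} \right)} + 141\right)^{2} = \left(\left(- 8 \frac{-3 - 1}{5 \left(4 - 2\right)}\right)^{2} + 141\right)^{2} = \left(\left(- 8 \frac{-3 - 1}{5 \cdot 2}\right)^{2} + 141\right)^{2} = \left(\left(- 8 \cdot \frac{1}{5} \cdot \frac{1}{2} \left(-4\right)\right)^{2} + 141\right)^{2} = \left(\left(\left(-8\right) \left(- \frac{2}{5}\right)\right)^{2} + 141\right)^{2} = \left(\left(\frac{16}{5}\right)^{2} + 141\right)^{2} = \left(\frac{256}{25} + 141\right)^{2} = \left(\frac{3781}{25}\right)^{2} = \frac{14295961}{625}$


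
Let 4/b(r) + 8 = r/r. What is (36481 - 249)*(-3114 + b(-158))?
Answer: -112847152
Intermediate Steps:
b(r) = -4/7 (b(r) = 4/(-8 + r/r) = 4/(-8 + 1) = 4/(-7) = 4*(-⅐) = -4/7)
(36481 - 249)*(-3114 + b(-158)) = (36481 - 249)*(-3114 - 4/7) = 36232*(-21802/7) = -112847152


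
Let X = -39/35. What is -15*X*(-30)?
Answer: -3510/7 ≈ -501.43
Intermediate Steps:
X = -39/35 (X = -39*1/35 = -39/35 ≈ -1.1143)
-15*X*(-30) = -15*(-39/35)*(-30) = (117/7)*(-30) = -3510/7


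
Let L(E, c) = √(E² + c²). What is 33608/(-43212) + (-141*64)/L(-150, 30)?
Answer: -8402/10803 - 752*√26/65 ≈ -59.769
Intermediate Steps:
33608/(-43212) + (-141*64)/L(-150, 30) = 33608/(-43212) + (-141*64)/(√((-150)² + 30²)) = 33608*(-1/43212) - 9024/√(22500 + 900) = -8402/10803 - 9024*√26/780 = -8402/10803 - 752*√26/65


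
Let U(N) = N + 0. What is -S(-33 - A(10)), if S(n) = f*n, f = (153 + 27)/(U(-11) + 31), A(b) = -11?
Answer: 198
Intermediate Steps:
U(N) = N
f = 9 (f = (153 + 27)/(-11 + 31) = 180/20 = 180*(1/20) = 9)
S(n) = 9*n
-S(-33 - A(10)) = -9*(-33 - 1*(-11)) = -9*(-33 + 11) = -9*(-22) = -1*(-198) = 198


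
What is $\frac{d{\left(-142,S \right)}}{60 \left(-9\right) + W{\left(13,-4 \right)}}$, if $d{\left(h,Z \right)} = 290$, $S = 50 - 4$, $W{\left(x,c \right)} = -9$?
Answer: $- \frac{290}{549} \approx -0.52823$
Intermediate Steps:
$S = 46$
$\frac{d{\left(-142,S \right)}}{60 \left(-9\right) + W{\left(13,-4 \right)}} = \frac{290}{60 \left(-9\right) - 9} = \frac{290}{-540 - 9} = \frac{290}{-549} = 290 \left(- \frac{1}{549}\right) = - \frac{290}{549}$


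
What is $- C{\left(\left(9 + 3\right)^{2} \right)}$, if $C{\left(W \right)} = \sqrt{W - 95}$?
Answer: $-7$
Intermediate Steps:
$C{\left(W \right)} = \sqrt{-95 + W}$
$- C{\left(\left(9 + 3\right)^{2} \right)} = - \sqrt{-95 + \left(9 + 3\right)^{2}} = - \sqrt{-95 + 12^{2}} = - \sqrt{-95 + 144} = - \sqrt{49} = \left(-1\right) 7 = -7$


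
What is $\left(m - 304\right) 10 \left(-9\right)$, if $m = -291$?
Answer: $53550$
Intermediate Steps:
$\left(m - 304\right) 10 \left(-9\right) = \left(-291 - 304\right) 10 \left(-9\right) = \left(-291 - 304\right) \left(-90\right) = \left(-595\right) \left(-90\right) = 53550$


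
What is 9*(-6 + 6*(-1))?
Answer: -108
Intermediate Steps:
9*(-6 + 6*(-1)) = 9*(-6 - 6) = 9*(-12) = -108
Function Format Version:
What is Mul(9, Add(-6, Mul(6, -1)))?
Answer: -108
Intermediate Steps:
Mul(9, Add(-6, Mul(6, -1))) = Mul(9, Add(-6, -6)) = Mul(9, -12) = -108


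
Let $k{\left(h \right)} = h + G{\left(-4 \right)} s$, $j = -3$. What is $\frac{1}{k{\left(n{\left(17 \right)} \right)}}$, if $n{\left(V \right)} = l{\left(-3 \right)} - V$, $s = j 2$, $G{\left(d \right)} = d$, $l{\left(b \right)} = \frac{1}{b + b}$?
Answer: $\frac{6}{41} \approx 0.14634$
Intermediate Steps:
$l{\left(b \right)} = \frac{1}{2 b}$
$s = -6$ ($s = \left(-3\right) 2 = -6$)
$n{\left(V \right)} = - \frac{1}{6} - V$ ($n{\left(V \right)} = \frac{1}{2 \left(-3\right)} - V = \frac{1}{2} \left(- \frac{1}{3}\right) - V = - \frac{1}{6} - V$)
$k{\left(h \right)} = 24 + h$ ($k{\left(h \right)} = h - -24 = h + 24 = 24 + h$)
$\frac{1}{k{\left(n{\left(17 \right)} \right)}} = \frac{1}{24 - \frac{103}{6}} = \frac{1}{\frac{41}{6}} = \frac{6}{41}$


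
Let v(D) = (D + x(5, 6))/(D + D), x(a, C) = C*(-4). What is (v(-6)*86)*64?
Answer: 13760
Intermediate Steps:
x(a, C) = -4*C
v(D) = (-24 + D)/(2*D) (v(D) = (D - 4*6)/(D + D) = (D - 24)/((2*D)) = (-24 + D)*(1/(2*D)) = (-24 + D)/(2*D))
(v(-6)*86)*64 = (((1/2)*(-24 - 6)/(-6))*86)*64 = (((1/2)*(-1/6)*(-30))*86)*64 = ((5/2)*86)*64 = 215*64 = 13760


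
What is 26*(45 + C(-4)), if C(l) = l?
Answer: 1066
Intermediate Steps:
26*(45 + C(-4)) = 26*(45 - 4) = 26*41 = 1066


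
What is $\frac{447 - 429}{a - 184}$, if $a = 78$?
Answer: $- \frac{9}{53} \approx -0.16981$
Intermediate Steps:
$\frac{447 - 429}{a - 184} = \frac{447 - 429}{78 - 184} = \frac{18}{-106} = 18 \left(- \frac{1}{106}\right) = - \frac{9}{53}$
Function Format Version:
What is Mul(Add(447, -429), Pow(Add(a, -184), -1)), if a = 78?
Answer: Rational(-9, 53) ≈ -0.16981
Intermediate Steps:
Mul(Add(447, -429), Pow(Add(a, -184), -1)) = Mul(Add(447, -429), Pow(Add(78, -184), -1)) = Mul(18, Pow(-106, -1)) = Mul(18, Rational(-1, 106)) = Rational(-9, 53)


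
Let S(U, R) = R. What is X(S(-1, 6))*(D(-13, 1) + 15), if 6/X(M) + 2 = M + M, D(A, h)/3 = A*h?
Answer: -72/5 ≈ -14.400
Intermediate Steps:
D(A, h) = 3*A*h (D(A, h) = 3*(A*h) = 3*A*h)
X(M) = 6/(-2 + 2*M) (X(M) = 6/(-2 + (M + M)) = 6/(-2 + 2*M))
X(S(-1, 6))*(D(-13, 1) + 15) = (3/(-1 + 6))*(3*(-13)*1 + 15) = (3/5)*(-39 + 15) = (3*(⅕))*(-24) = (⅗)*(-24) = -72/5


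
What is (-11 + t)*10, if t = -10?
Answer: -210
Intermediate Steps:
(-11 + t)*10 = (-11 - 10)*10 = -21*10 = -210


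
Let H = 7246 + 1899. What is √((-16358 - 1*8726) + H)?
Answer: 3*I*√1771 ≈ 126.25*I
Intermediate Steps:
H = 9145
√((-16358 - 1*8726) + H) = √((-16358 - 1*8726) + 9145) = √((-16358 - 8726) + 9145) = √(-25084 + 9145) = √(-15939) = 3*I*√1771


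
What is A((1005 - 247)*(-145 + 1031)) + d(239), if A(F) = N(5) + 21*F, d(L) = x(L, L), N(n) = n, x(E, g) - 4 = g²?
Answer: 14160478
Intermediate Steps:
x(E, g) = 4 + g²
d(L) = 4 + L²
A(F) = 5 + 21*F
A((1005 - 247)*(-145 + 1031)) + d(239) = (5 + 21*((1005 - 247)*(-145 + 1031))) + (4 + 239²) = (5 + 21*(758*886)) + (4 + 57121) = (5 + 21*671588) + 57125 = (5 + 14103348) + 57125 = 14103353 + 57125 = 14160478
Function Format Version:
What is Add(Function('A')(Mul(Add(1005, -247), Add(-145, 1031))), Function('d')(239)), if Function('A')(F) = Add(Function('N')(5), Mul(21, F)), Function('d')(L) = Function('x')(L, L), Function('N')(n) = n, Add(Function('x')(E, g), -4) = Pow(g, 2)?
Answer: 14160478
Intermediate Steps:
Function('x')(E, g) = Add(4, Pow(g, 2))
Function('d')(L) = Add(4, Pow(L, 2))
Function('A')(F) = Add(5, Mul(21, F))
Add(Function('A')(Mul(Add(1005, -247), Add(-145, 1031))), Function('d')(239)) = Add(Add(5, Mul(21, Mul(Add(1005, -247), Add(-145, 1031)))), Add(4, Pow(239, 2))) = Add(Add(5, Mul(21, Mul(758, 886))), Add(4, 57121)) = Add(Add(5, Mul(21, 671588)), 57125) = Add(Add(5, 14103348), 57125) = Add(14103353, 57125) = 14160478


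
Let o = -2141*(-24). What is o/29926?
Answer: 25692/14963 ≈ 1.7170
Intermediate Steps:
o = 51384
o/29926 = 51384/29926 = 51384*(1/29926) = 25692/14963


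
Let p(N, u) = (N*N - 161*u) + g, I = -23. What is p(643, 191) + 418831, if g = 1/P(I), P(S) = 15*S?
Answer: 276527504/345 ≈ 8.0153e+5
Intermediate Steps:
g = -1/345 (g = 1/(15*(-23)) = 1/(-345) = -1/345 ≈ -0.0028986)
p(N, u) = -1/345 + N² - 161*u (p(N, u) = (N*N - 161*u) - 1/345 = (N² - 161*u) - 1/345 = -1/345 + N² - 161*u)
p(643, 191) + 418831 = (-1/345 + 643² - 161*191) + 418831 = (-1/345 + 413449 - 30751) + 418831 = 132030809/345 + 418831 = 276527504/345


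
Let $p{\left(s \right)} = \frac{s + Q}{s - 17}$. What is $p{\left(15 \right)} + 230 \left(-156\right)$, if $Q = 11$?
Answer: $-35893$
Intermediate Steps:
$p{\left(s \right)} = \frac{11 + s}{-17 + s}$ ($p{\left(s \right)} = \frac{s + 11}{s - 17} = \frac{11 + s}{-17 + s}$)
$p{\left(15 \right)} + 230 \left(-156\right) = \frac{11 + 15}{-17 + 15} + 230 \left(-156\right) = \frac{1}{-2} \cdot 26 - 35880 = \left(- \frac{1}{2}\right) 26 - 35880 = -13 - 35880 = -35893$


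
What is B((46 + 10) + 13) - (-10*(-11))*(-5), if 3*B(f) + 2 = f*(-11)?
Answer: 889/3 ≈ 296.33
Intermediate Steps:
B(f) = -⅔ - 11*f/3 (B(f) = -⅔ + (f*(-11))/3 = -⅔ + (-11*f)/3 = -⅔ - 11*f/3)
B((46 + 10) + 13) - (-10*(-11))*(-5) = (-⅔ - 11*((46 + 10) + 13)/3) - (-10*(-11))*(-5) = (-⅔ - 11*(56 + 13)/3) - 110*(-5) = (-⅔ - 11/3*69) - 1*(-550) = (-⅔ - 253) + 550 = -761/3 + 550 = 889/3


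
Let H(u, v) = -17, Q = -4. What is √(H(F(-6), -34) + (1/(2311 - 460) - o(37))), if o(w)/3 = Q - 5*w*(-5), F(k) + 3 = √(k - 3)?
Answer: I*√9524836929/1851 ≈ 52.726*I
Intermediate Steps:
F(k) = -3 + √(-3 + k) (F(k) = -3 + √(k - 3) = -3 + √(-3 + k))
o(w) = -12 + 75*w (o(w) = 3*(-4 - 5*w*(-5)) = 3*(-4 + 25*w) = -12 + 75*w)
√(H(F(-6), -34) + (1/(2311 - 460) - o(37))) = √(-17 + (1/(2311 - 460) - (-12 + 75*37))) = √(-17 + (1/1851 - (-12 + 2775))) = √(-17 + (1/1851 - 1*2763)) = √(-17 + (1/1851 - 2763)) = √(-17 - 5114312/1851) = √(-5145779/1851) = I*√9524836929/1851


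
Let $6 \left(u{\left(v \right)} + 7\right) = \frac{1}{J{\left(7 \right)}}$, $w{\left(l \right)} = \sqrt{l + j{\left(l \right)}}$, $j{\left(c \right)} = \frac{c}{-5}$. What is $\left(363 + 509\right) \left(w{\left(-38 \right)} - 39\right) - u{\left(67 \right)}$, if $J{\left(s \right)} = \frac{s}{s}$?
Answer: $- \frac{204007}{6} + \frac{1744 i \sqrt{190}}{5} \approx -34001.0 + 4807.9 i$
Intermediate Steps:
$j{\left(c \right)} = - \frac{c}{5}$ ($j{\left(c \right)} = c \left(- \frac{1}{5}\right) = - \frac{c}{5}$)
$w{\left(l \right)} = \frac{2 \sqrt{5} \sqrt{l}}{5}$ ($w{\left(l \right)} = \sqrt{l - \frac{l}{5}} = \sqrt{\frac{4 l}{5}} = \frac{2 \sqrt{5} \sqrt{l}}{5}$)
$J{\left(s \right)} = 1$
$u{\left(v \right)} = - \frac{41}{6}$ ($u{\left(v \right)} = -7 + \frac{1}{6 \cdot 1} = -7 + \frac{1}{6} \cdot 1 = -7 + \frac{1}{6} = - \frac{41}{6}$)
$\left(363 + 509\right) \left(w{\left(-38 \right)} - 39\right) - u{\left(67 \right)} = \left(363 + 509\right) \left(\frac{2 \sqrt{5} \sqrt{-38}}{5} - 39\right) - - \frac{41}{6} = 872 \left(\frac{2 \sqrt{5} i \sqrt{38}}{5} - 39\right) + \frac{41}{6} = 872 \left(\frac{2 i \sqrt{190}}{5} - 39\right) + \frac{41}{6} = 872 \left(-39 + \frac{2 i \sqrt{190}}{5}\right) + \frac{41}{6} = \left(-34008 + \frac{1744 i \sqrt{190}}{5}\right) + \frac{41}{6} = - \frac{204007}{6} + \frac{1744 i \sqrt{190}}{5}$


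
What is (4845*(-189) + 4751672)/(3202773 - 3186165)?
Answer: 3835967/16608 ≈ 230.97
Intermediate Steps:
(4845*(-189) + 4751672)/(3202773 - 3186165) = (-915705 + 4751672)/16608 = 3835967*(1/16608) = 3835967/16608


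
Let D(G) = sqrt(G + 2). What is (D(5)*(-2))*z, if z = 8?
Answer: -16*sqrt(7) ≈ -42.332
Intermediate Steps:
D(G) = sqrt(2 + G)
(D(5)*(-2))*z = (sqrt(2 + 5)*(-2))*8 = (sqrt(7)*(-2))*8 = -2*sqrt(7)*8 = -16*sqrt(7)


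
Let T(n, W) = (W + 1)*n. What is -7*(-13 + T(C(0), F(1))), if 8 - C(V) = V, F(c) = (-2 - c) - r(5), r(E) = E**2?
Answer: 1603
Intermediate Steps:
F(c) = -27 - c (F(c) = (-2 - c) - 1*5**2 = (-2 - c) - 1*25 = (-2 - c) - 25 = -27 - c)
C(V) = 8 - V
T(n, W) = n*(1 + W) (T(n, W) = (1 + W)*n = n*(1 + W))
-7*(-13 + T(C(0), F(1))) = -7*(-13 + (8 - 1*0)*(1 + (-27 - 1*1))) = -7*(-13 + (8 + 0)*(1 + (-27 - 1))) = -7*(-13 + 8*(1 - 28)) = -7*(-13 + 8*(-27)) = -7*(-13 - 216) = -7*(-229) = 1603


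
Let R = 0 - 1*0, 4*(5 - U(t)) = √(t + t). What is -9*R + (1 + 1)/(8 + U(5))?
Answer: 208/1347 + 4*√10/1347 ≈ 0.16381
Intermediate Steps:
U(t) = 5 - √2*√t/4 (U(t) = 5 - √(t + t)/4 = 5 - √2*√t/4)
R = 0 (R = 0 + 0 = 0)
-9*R + (1 + 1)/(8 + U(5)) = -9*0 + (1 + 1)/(8 + (5 - √2*√5/4)) = 0 + 2/(8 + (5 - √10/4)) = 0 + 2/(13 - √10/4) = 2/(13 - √10/4)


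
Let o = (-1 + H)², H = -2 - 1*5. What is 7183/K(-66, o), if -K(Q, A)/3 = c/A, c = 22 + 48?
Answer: -229856/105 ≈ -2189.1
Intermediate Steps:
c = 70
H = -7 (H = -2 - 5 = -7)
o = 64 (o = (-1 - 7)² = (-8)² = 64)
K(Q, A) = -210/A
7183/K(-66, o) = 7183/((-210/64)) = 7183/((-210*1/64)) = 7183/(-105/32) = 7183*(-32/105) = -229856/105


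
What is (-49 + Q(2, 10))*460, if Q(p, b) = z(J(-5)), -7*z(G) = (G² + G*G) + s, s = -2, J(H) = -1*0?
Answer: -156860/7 ≈ -22409.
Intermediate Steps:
J(H) = 0
z(G) = 2/7 - 2*G²/7 (z(G) = -((G² + G*G) - 2)/7 = -((G² + G²) - 2)/7 = -(2*G² - 2)/7 = -(-2 + 2*G²)/7 = 2/7 - 2*G²/7)
Q(p, b) = 2/7 (Q(p, b) = 2/7 - 2/7*0² = 2/7 - 2/7*0 = 2/7 + 0 = 2/7)
(-49 + Q(2, 10))*460 = (-49 + 2/7)*460 = -341/7*460 = -156860/7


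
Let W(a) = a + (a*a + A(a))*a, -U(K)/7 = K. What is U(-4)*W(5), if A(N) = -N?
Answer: 2940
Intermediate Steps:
U(K) = -7*K
W(a) = a + a*(a² - a) (W(a) = a + (a*a - a)*a = a + (a² - a)*a = a + a*(a² - a))
U(-4)*W(5) = (-7*(-4))*(5*(1 + 5² - 1*5)) = 28*(5*(1 + 25 - 5)) = 28*(5*21) = 28*105 = 2940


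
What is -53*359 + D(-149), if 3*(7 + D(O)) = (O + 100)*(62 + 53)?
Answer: -62737/3 ≈ -20912.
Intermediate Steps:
D(O) = 11479/3 + 115*O/3 (D(O) = -7 + ((O + 100)*(62 + 53))/3 = -7 + ((100 + O)*115)/3 = -7 + (11500 + 115*O)/3 = -7 + (11500/3 + 115*O/3) = 11479/3 + 115*O/3)
-53*359 + D(-149) = -53*359 + (11479/3 + (115/3)*(-149)) = -19027 + (11479/3 - 17135/3) = -19027 - 5656/3 = -62737/3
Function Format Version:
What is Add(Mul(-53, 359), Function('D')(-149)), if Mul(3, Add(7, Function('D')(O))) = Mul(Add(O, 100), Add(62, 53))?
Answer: Rational(-62737, 3) ≈ -20912.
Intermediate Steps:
Function('D')(O) = Add(Rational(11479, 3), Mul(Rational(115, 3), O)) (Function('D')(O) = Add(-7, Mul(Rational(1, 3), Mul(Add(O, 100), Add(62, 53)))) = Add(-7, Mul(Rational(1, 3), Mul(Add(100, O), 115))) = Add(-7, Mul(Rational(1, 3), Add(11500, Mul(115, O)))) = Add(-7, Add(Rational(11500, 3), Mul(Rational(115, 3), O))) = Add(Rational(11479, 3), Mul(Rational(115, 3), O)))
Add(Mul(-53, 359), Function('D')(-149)) = Add(Mul(-53, 359), Add(Rational(11479, 3), Mul(Rational(115, 3), -149))) = Add(-19027, Add(Rational(11479, 3), Rational(-17135, 3))) = Add(-19027, Rational(-5656, 3)) = Rational(-62737, 3)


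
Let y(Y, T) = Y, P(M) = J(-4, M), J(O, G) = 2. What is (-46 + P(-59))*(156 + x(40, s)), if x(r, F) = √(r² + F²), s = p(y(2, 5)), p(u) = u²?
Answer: -6864 - 176*√101 ≈ -8632.8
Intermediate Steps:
P(M) = 2
s = 4 (s = 2² = 4)
x(r, F) = √(F² + r²)
(-46 + P(-59))*(156 + x(40, s)) = (-46 + 2)*(156 + √(4² + 40²)) = -44*(156 + √(16 + 1600)) = -44*(156 + √1616) = -44*(156 + 4*√101) = -6864 - 176*√101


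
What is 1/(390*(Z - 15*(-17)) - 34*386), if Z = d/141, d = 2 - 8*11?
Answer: 47/4046142 ≈ 1.1616e-5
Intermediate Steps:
d = -86 (d = 2 - 88 = -86)
Z = -86/141 ≈ -0.60993
1/(390*(Z - 15*(-17)) - 34*386) = 1/(390*(-86/141 - 15*(-17)) - 34*386) = 1/(390*(-86/141 + 255) - 13124) = 1/(390*(35869/141) - 13124) = 1/(4662970/47 - 13124) = 1/(4046142/47) = 47/4046142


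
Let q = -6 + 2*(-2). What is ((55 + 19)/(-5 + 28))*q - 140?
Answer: -3960/23 ≈ -172.17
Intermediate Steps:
q = -10 (q = -6 - 4 = -10)
((55 + 19)/(-5 + 28))*q - 140 = ((55 + 19)/(-5 + 28))*(-10) - 140 = (74/23)*(-10) - 140 = -740/23 - 140 = -3960/23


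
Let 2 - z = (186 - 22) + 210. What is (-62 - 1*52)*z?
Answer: 42408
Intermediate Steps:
z = -372 (z = 2 - ((186 - 22) + 210) = 2 - (164 + 210) = 2 - 1*374 = 2 - 374 = -372)
(-62 - 1*52)*z = (-62 - 1*52)*(-372) = (-62 - 52)*(-372) = -114*(-372) = 42408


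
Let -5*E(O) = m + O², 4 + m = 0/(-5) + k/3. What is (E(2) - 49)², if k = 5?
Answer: 21904/9 ≈ 2433.8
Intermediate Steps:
m = -7/3 (m = -4 + (0/(-5) + 5/3) = -4 + (0*(-⅕) + 5*(⅓)) = -4 + (0 + 5/3) = -4 + 5/3 = -7/3 ≈ -2.3333)
E(O) = 7/15 - O²/5 (E(O) = -(-7/3 + O²)/5 = 7/15 - O²/5)
(E(2) - 49)² = ((7/15 - ⅕*2²) - 49)² = ((7/15 - ⅕*4) - 49)² = ((7/15 - ⅘) - 49)² = (-⅓ - 49)² = (-148/3)² = 21904/9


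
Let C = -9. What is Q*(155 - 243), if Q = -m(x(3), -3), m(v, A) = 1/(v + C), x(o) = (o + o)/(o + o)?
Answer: -11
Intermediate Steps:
x(o) = 1 (x(o) = (2*o)/((2*o)) = (2*o)*(1/(2*o)) = 1)
m(v, A) = 1/(-9 + v) (m(v, A) = 1/(v - 9) = 1/(-9 + v))
Q = 1/8 (Q = -1/(-9 + 1) = -1/(-8) = -1*(-1/8) = 1/8 ≈ 0.12500)
Q*(155 - 243) = (155 - 243)/8 = (1/8)*(-88) = -11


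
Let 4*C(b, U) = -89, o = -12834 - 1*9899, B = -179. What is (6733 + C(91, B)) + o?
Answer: -64089/4 ≈ -16022.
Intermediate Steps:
o = -22733 (o = -12834 - 9899 = -22733)
C(b, U) = -89/4 (C(b, U) = (¼)*(-89) = -89/4)
(6733 + C(91, B)) + o = (6733 - 89/4) - 22733 = 26843/4 - 22733 = -64089/4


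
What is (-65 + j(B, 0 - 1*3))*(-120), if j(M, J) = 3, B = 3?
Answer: 7440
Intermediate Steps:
(-65 + j(B, 0 - 1*3))*(-120) = (-65 + 3)*(-120) = -62*(-120) = 7440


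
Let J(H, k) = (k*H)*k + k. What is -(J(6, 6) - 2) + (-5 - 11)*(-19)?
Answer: 84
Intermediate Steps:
J(H, k) = k + H*k² (J(H, k) = (H*k)*k + k = H*k² + k = k + H*k²)
-(J(6, 6) - 2) + (-5 - 11)*(-19) = -(6*(1 + 6*6) - 2) + (-5 - 11)*(-19) = -(6*(1 + 36) - 2) - 16*(-19) = -(6*37 - 2) + 304 = -(222 - 2) + 304 = -1*220 + 304 = -220 + 304 = 84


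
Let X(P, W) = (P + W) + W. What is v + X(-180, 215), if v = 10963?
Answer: 11213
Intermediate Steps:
X(P, W) = P + 2*W
v + X(-180, 215) = 10963 + (-180 + 2*215) = 10963 + (-180 + 430) = 10963 + 250 = 11213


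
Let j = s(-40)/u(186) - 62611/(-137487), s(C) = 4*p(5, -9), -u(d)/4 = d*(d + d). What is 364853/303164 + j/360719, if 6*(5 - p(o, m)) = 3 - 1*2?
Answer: 626000845114143352517/520156669005921758832 ≈ 1.2035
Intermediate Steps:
p(o, m) = 29/6 (p(o, m) = 5 - (3 - 1*2)/6 = 5 - (3 - 2)/6 = 5 - ⅙*1 = 5 - ⅙ = 29/6)
u(d) = -8*d² (u(d) = -4*d*(d + d) = -4*d*2*d = -8*d²)
s(C) = 58/3 (s(C) = 4*(29/6) = 58/3)
j = 8663031583/19026001008 (j = 58/(3*((-8*186²))) - 62611/(-137487) = 58/(3*((-8*34596))) - 62611*(-1/137487) = (58/3)/(-276768) + 62611/137487 = (58/3)*(-1/276768) + 62611/137487 = -29/415152 + 62611/137487 = 8663031583/19026001008 ≈ 0.45533)
364853/303164 + j/360719 = 364853/303164 + (8663031583/19026001008)/360719 = 364853*(1/303164) + (8663031583/19026001008)*(1/360719) = 364853/303164 + 8663031583/6863040057604752 = 626000845114143352517/520156669005921758832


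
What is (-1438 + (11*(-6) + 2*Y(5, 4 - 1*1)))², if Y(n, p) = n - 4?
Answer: 2256004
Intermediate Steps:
Y(n, p) = -4 + n
(-1438 + (11*(-6) + 2*Y(5, 4 - 1*1)))² = (-1438 + (11*(-6) + 2*(-4 + 5)))² = (-1438 + (-66 + 2*1))² = (-1438 + (-66 + 2))² = (-1438 - 64)² = (-1502)² = 2256004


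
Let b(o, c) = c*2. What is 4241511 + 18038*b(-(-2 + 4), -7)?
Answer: 3988979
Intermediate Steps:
b(o, c) = 2*c
4241511 + 18038*b(-(-2 + 4), -7) = 4241511 + 18038*(2*(-7)) = 4241511 + 18038*(-14) = 4241511 - 252532 = 3988979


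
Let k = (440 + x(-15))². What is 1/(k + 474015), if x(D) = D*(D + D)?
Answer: 1/1266115 ≈ 7.8982e-7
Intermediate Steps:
x(D) = 2*D² (x(D) = D*(2*D) = 2*D²)
k = 792100 (k = (440 + 2*(-15)²)² = (440 + 2*225)² = (440 + 450)² = 890² = 792100)
1/(k + 474015) = 1/(792100 + 474015) = 1/1266115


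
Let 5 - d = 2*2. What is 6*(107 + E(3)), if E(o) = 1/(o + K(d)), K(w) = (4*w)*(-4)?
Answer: 8340/13 ≈ 641.54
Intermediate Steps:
d = 1 (d = 5 - 2*2 = 5 - 1*4 = 5 - 4 = 1)
K(w) = -16*w
E(o) = 1/(-16 + o) (E(o) = 1/(o - 16*1) = 1/(o - 16) = 1/(-16 + o))
6*(107 + E(3)) = 6*(107 + 1/(-16 + 3)) = 6*(107 + 1/(-13)) = 6*(107 - 1/13) = 6*(1390/13) = 8340/13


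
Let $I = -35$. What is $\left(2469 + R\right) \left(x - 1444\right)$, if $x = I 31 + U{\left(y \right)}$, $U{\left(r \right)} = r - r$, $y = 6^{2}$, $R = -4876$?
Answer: $6087303$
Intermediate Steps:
$y = 36$
$U{\left(r \right)} = 0$
$x = -1085$ ($x = \left(-35\right) 31 + 0 = -1085 + 0 = -1085$)
$\left(2469 + R\right) \left(x - 1444\right) = \left(2469 - 4876\right) \left(-1085 - 1444\right) = \left(-2407\right) \left(-2529\right) = 6087303$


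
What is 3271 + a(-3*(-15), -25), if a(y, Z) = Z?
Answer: 3246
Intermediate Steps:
3271 + a(-3*(-15), -25) = 3271 - 25 = 3246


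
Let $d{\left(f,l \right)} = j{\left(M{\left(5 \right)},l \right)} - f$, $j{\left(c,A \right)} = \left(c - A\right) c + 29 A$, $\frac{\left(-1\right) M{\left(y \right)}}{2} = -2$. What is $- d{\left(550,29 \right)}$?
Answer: $-191$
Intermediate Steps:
$M{\left(y \right)} = 4$ ($M{\left(y \right)} = \left(-2\right) \left(-2\right) = 4$)
$j{\left(c,A \right)} = 29 A + c \left(c - A\right)$ ($j{\left(c,A \right)} = c \left(c - A\right) + 29 A = 29 A + c \left(c - A\right)$)
$d{\left(f,l \right)} = 16 - f + 25 l$ ($d{\left(f,l \right)} = \left(4^{2} + 29 l - l 4\right) - f = \left(16 + 29 l - 4 l\right) - f = \left(16 + 25 l\right) - f = 16 - f + 25 l$)
$- d{\left(550,29 \right)} = - (16 - 550 + 25 \cdot 29) = - (16 - 550 + 725) = \left(-1\right) 191 = -191$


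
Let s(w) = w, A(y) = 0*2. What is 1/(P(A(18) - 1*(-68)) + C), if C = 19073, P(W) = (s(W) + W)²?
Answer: 1/37569 ≈ 2.6618e-5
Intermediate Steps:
A(y) = 0
P(W) = 4*W² (P(W) = (W + W)² = (2*W)² = 4*W²)
1/(P(A(18) - 1*(-68)) + C) = 1/(4*(0 - 1*(-68))² + 19073) = 1/(4*(0 + 68)² + 19073) = 1/(4*68² + 19073) = 1/(4*4624 + 19073) = 1/(18496 + 19073) = 1/37569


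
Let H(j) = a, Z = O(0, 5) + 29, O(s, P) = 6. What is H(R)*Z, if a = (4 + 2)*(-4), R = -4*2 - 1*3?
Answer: -840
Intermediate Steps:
R = -11 (R = -8 - 3 = -11)
a = -24 (a = 6*(-4) = -24)
Z = 35 (Z = 6 + 29 = 35)
H(j) = -24
H(R)*Z = -24*35 = -840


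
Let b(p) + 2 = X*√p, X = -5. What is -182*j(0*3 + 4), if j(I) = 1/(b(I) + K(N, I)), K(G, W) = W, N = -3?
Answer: 91/4 ≈ 22.750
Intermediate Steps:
b(p) = -2 - 5*√p
j(I) = 1/(-2 + I - 5*√I) (j(I) = 1/((-2 - 5*√I) + I) = 1/(-2 + I - 5*√I))
-182*j(0*3 + 4) = -182/(-2 + (0*3 + 4) - 5*√(0*3 + 4)) = -182/(-2 + (0 + 4) - 5*√(0 + 4)) = -182/(-2 + 4 - 5*√4) = -182/(-2 + 4 - 5*2) = -182/(-2 + 4 - 10) = -182/(-8) = -182*(-⅛) = 91/4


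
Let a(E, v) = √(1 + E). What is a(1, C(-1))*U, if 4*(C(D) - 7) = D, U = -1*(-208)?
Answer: 208*√2 ≈ 294.16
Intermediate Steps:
U = 208
C(D) = 7 + D/4
a(1, C(-1))*U = √(1 + 1)*208 = √2*208 = 208*√2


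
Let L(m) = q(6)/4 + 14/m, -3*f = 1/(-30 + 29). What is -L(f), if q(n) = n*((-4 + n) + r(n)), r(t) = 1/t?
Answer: -181/4 ≈ -45.250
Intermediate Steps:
f = ⅓ (f = -1/(3*(-30 + 29)) = -⅓/(-1) = -⅓*(-1) = ⅓ ≈ 0.33333)
q(n) = n*(-4 + n + 1/n) (q(n) = n*((-4 + n) + 1/n) = n*(-4 + n + 1/n))
L(m) = 13/4 + 14/m (L(m) = (1 + 6*(-4 + 6))/4 + 14/m = (1 + 6*2)*(¼) + 14/m = (1 + 12)*(¼) + 14/m = 13*(¼) + 14/m = 13/4 + 14/m)
-L(f) = -(13/4 + 14/(⅓)) = -(13/4 + 14*3) = -(13/4 + 42) = -1*181/4 = -181/4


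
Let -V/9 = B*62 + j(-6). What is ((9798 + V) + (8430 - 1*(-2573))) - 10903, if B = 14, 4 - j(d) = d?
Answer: 1996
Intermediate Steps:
j(d) = 4 - d
V = -7902 (V = -9*(14*62 + (4 - 1*(-6))) = -9*(868 + (4 + 6)) = -9*(868 + 10) = -9*878 = -7902)
((9798 + V) + (8430 - 1*(-2573))) - 10903 = ((9798 - 7902) + (8430 - 1*(-2573))) - 10903 = (1896 + (8430 + 2573)) - 10903 = (1896 + 11003) - 10903 = 12899 - 10903 = 1996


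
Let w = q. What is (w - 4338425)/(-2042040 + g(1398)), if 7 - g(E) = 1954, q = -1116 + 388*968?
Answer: 1321319/681329 ≈ 1.9393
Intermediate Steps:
q = 374468 (q = -1116 + 375584 = 374468)
g(E) = -1947 (g(E) = 7 - 1*1954 = 7 - 1954 = -1947)
w = 374468
(w - 4338425)/(-2042040 + g(1398)) = (374468 - 4338425)/(-2042040 - 1947) = -3963957/(-2043987) = -3963957*(-1/2043987) = 1321319/681329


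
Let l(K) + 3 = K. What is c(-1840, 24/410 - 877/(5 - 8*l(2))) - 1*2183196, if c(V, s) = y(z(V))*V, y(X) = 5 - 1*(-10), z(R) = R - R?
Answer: -2210796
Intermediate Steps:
z(R) = 0
l(K) = -3 + K
y(X) = 15 (y(X) = 5 + 10 = 15)
c(V, s) = 15*V
c(-1840, 24/410 - 877/(5 - 8*l(2))) - 1*2183196 = 15*(-1840) - 1*2183196 = -27600 - 2183196 = -2210796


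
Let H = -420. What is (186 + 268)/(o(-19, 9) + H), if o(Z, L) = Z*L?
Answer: -454/591 ≈ -0.76819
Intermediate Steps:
o(Z, L) = L*Z
(186 + 268)/(o(-19, 9) + H) = (186 + 268)/(9*(-19) - 420) = 454/(-171 - 420) = 454/(-591) = 454*(-1/591) = -454/591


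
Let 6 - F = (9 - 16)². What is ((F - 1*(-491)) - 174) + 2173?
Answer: 2447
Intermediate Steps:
F = -43 (F = 6 - (9 - 16)² = 6 - 1*(-7)² = 6 - 1*49 = 6 - 49 = -43)
((F - 1*(-491)) - 174) + 2173 = ((-43 - 1*(-491)) - 174) + 2173 = ((-43 + 491) - 174) + 2173 = (448 - 174) + 2173 = 274 + 2173 = 2447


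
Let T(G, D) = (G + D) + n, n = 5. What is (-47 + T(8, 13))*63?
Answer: -1323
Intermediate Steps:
T(G, D) = 5 + D + G (T(G, D) = (G + D) + 5 = (D + G) + 5 = 5 + D + G)
(-47 + T(8, 13))*63 = (-47 + (5 + 13 + 8))*63 = (-47 + 26)*63 = -21*63 = -1323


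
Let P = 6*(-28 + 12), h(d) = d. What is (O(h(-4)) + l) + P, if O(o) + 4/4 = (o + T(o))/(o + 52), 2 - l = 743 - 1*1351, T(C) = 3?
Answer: 24623/48 ≈ 512.98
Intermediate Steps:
P = -96 (P = 6*(-16) = -96)
l = 610 (l = 2 - (743 - 1*1351) = 2 - (743 - 1351) = 2 - 1*(-608) = 2 + 608 = 610)
O(o) = -1 + (3 + o)/(52 + o) (O(o) = -1 + (o + 3)/(o + 52) = -1 + (3 + o)/(52 + o))
(O(h(-4)) + l) + P = (-49/(52 - 4) + 610) - 96 = (-49/48 + 610) - 96 = 29231/48 - 96 = 24623/48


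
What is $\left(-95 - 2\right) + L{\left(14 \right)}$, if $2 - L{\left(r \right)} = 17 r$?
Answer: $-333$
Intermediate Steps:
$L{\left(r \right)} = 2 - 17 r$
$\left(-95 - 2\right) + L{\left(14 \right)} = \left(-95 - 2\right) + \left(2 - 238\right) = -97 + \left(2 - 238\right) = -97 - 236 = -333$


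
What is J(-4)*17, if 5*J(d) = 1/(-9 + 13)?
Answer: 17/20 ≈ 0.85000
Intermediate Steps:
J(d) = 1/20 (J(d) = 1/(5*(-9 + 13)) = (1/5)/4 = (1/5)*(1/4) = 1/20)
J(-4)*17 = (1/20)*17 = 17/20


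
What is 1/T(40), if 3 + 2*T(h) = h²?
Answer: 2/1597 ≈ 0.0012523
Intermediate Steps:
T(h) = -3/2 + h²/2
1/T(40) = 1/(-3/2 + (½)*40²) = 1/(-3/2 + (½)*1600) = 1/(-3/2 + 800) = 1/(1597/2) = 2/1597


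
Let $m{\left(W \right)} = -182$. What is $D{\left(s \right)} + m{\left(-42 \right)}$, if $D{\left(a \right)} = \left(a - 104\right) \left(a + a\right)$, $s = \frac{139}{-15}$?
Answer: $\frac{431372}{225} \approx 1917.2$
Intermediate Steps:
$s = - \frac{139}{15}$ ($s = 139 \left(- \frac{1}{15}\right) = - \frac{139}{15} \approx -9.2667$)
$D{\left(a \right)} = 2 a \left(-104 + a\right)$ ($D{\left(a \right)} = \left(-104 + a\right) 2 a = 2 a \left(-104 + a\right)$)
$D{\left(s \right)} + m{\left(-42 \right)} = 2 \left(- \frac{139}{15}\right) \left(-104 - \frac{139}{15}\right) - 182 = 2 \left(- \frac{139}{15}\right) \left(- \frac{1699}{15}\right) - 182 = \frac{472322}{225} - 182 = \frac{431372}{225}$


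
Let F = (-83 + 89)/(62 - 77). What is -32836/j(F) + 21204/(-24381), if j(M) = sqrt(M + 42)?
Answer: -2356/2709 - 8209*sqrt(65)/13 ≈ -5091.9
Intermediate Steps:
F = -2/5 (F = 6/(-15) = 6*(-1/15) = -2/5 ≈ -0.40000)
j(M) = sqrt(42 + M)
-32836/j(F) + 21204/(-24381) = -32836/sqrt(42 - 2/5) + 21204/(-24381) = -32836*sqrt(65)/52 + 21204*(-1/24381) = -32836*sqrt(65)/52 - 2356/2709 = -8209*sqrt(65)/13 - 2356/2709 = -2356/2709 - 8209*sqrt(65)/13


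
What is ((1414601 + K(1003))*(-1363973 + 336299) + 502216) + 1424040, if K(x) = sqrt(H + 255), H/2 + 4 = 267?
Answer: -1453746741818 - 1027674*sqrt(781) ≈ -1.4538e+12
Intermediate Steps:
H = 526 (H = -8 + 2*267 = -8 + 534 = 526)
K(x) = sqrt(781) (K(x) = sqrt(526 + 255) = sqrt(781))
((1414601 + K(1003))*(-1363973 + 336299) + 502216) + 1424040 = ((1414601 + sqrt(781))*(-1363973 + 336299) + 502216) + 1424040 = ((1414601 + sqrt(781))*(-1027674) + 502216) + 1424040 = ((-1453748668074 - 1027674*sqrt(781)) + 502216) + 1424040 = (-1453748165858 - 1027674*sqrt(781)) + 1424040 = -1453746741818 - 1027674*sqrt(781)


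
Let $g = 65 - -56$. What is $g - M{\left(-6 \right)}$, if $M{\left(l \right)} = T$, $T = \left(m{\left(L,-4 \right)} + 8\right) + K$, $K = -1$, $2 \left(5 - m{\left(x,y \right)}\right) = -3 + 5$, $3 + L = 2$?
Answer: $110$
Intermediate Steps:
$g = 121$ ($g = 65 + 56 = 121$)
$L = -1$ ($L = -3 + 2 = -1$)
$m{\left(x,y \right)} = 4$ ($m{\left(x,y \right)} = 5 - \frac{-3 + 5}{2} = 5 - 1 = 4$)
$T = 11$ ($T = \left(4 + 8\right) - 1 = 12 - 1 = 11$)
$M{\left(l \right)} = 11$
$g - M{\left(-6 \right)} = 121 - 11 = 110$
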